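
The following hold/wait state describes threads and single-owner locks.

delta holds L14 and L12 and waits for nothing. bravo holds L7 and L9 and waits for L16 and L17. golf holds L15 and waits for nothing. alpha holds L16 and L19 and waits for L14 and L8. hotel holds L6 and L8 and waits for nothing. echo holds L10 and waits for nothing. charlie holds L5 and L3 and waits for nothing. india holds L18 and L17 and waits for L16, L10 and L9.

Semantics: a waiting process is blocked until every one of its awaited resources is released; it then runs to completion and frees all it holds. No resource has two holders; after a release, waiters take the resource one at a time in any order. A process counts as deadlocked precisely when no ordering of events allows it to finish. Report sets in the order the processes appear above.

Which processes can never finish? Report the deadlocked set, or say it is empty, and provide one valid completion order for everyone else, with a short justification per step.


Deadlocked: bravo and india.
Key observation: nobody on the ring bravo -> india -> bravo can start until another member finishes, which never happens; no other process is dragged down with it.
The rest can finish in the order golf, hotel, delta, charlie, alpha, echo.
Step-by-step check:
  golf waits on nothing -> runs at once and releases L15
  hotel waits on nothing -> runs at once and releases L6 and L8
  delta waits on nothing -> runs at once and releases L14 and L12
  charlie waits on nothing -> runs at once and releases L5 and L3
  run alpha (all its waits — L14 and L8 — are resolved); releases L16 and L19
  echo waits on nothing -> runs at once and releases L10


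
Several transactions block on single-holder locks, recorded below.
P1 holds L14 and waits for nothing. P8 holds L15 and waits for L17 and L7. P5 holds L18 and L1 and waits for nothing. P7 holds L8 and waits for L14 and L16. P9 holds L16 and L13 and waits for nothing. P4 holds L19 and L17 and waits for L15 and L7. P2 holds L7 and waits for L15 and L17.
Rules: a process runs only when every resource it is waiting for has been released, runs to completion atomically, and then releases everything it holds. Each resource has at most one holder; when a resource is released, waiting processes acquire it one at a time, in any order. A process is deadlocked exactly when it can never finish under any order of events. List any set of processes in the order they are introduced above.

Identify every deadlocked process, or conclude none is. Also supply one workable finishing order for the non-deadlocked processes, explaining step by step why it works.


Deadlocked: P8, P4 and P2.
Key observation: along P8 -> P4 -> P8, each member waits on what the next one holds — a deadlock; P2 is caught in further circular waits.
The rest can finish in the order P9, P1, P5, P7.
Step-by-step check:
  P9 waits on nothing -> runs at once and releases L16 and L13
  P1 waits on nothing -> runs at once and releases L14
  P5 waits on nothing -> runs at once and releases L18 and L1
  P7 waits on L14 and L16 — all released -> runs and releases L8


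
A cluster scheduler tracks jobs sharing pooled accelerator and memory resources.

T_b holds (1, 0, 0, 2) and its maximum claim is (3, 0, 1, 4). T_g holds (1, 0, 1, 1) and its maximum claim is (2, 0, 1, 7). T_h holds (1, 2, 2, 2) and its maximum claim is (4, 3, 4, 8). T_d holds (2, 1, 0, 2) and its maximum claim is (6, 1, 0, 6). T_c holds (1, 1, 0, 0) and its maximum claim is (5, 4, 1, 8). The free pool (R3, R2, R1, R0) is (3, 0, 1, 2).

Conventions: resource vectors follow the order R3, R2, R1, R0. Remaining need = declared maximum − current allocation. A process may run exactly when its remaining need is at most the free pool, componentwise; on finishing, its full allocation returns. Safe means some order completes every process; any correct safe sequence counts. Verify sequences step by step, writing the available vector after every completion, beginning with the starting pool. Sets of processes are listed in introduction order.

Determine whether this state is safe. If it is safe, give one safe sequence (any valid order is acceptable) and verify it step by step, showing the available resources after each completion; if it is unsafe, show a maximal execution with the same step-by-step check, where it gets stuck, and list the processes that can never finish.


The state is SAFE; one workable sequence: T_b, T_d, T_g, T_h, T_c.
Key observation: reading the order forward, T_b is the first process whose need (2, 0, 1, 2) meets the free pool (3, 0, 1, 2) exactly on a resource it requests.
Check, step by step:
  pool = (3, 0, 1, 2)
  T_b needs (2, 0, 1, 2) <= (3, 0, 1, 2) -> finishes; pool += (1, 0, 0, 2) = (4, 0, 1, 4)
  T_d needs (4, 0, 0, 4) <= (4, 0, 1, 4) -> finishes; pool += (2, 1, 0, 2) = (6, 1, 1, 6)
  T_g needs (1, 0, 0, 6) <= (6, 1, 1, 6) -> finishes; pool += (1, 0, 1, 1) = (7, 1, 2, 7)
  T_h needs (3, 1, 2, 6) <= (7, 1, 2, 7) -> finishes; pool += (1, 2, 2, 2) = (8, 3, 4, 9)
  T_c needs (4, 3, 1, 8) <= (8, 3, 4, 9) -> finishes; pool += (1, 1, 0, 0) = (9, 4, 4, 9)


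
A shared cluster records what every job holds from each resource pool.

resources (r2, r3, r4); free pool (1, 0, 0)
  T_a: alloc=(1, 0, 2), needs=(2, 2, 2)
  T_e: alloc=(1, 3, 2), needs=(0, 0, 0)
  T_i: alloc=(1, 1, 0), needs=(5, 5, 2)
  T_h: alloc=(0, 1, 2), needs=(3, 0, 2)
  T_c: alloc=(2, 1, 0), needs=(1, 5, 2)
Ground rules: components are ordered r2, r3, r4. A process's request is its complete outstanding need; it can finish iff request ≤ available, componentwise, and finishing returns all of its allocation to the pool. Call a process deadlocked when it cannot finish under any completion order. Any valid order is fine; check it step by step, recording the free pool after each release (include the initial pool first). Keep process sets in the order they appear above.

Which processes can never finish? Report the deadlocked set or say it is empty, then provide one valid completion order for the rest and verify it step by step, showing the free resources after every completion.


Deadlocked set: T_i and T_c.
Key observation: the wall is r3: completing T_e, T_a, T_h brings the pool only to (3, 4, 6), and all the rest need more.
One completion order for the rest: T_e, T_a, T_h. Check, step by step:
  pool = (1, 0, 0)
  run T_e (needs (0, 0, 0), free (1, 0, 0)); after release of (1, 3, 2) the pool is (2, 3, 2)
  run T_a (needs (2, 2, 2), free (2, 3, 2)); after release of (1, 0, 2) the pool is (3, 3, 4)
  run T_h (needs (3, 0, 2), free (3, 3, 4)); after release of (0, 1, 2) the pool is (3, 4, 6)
The blocked processes can never fit:
  blocked: T_i wants (5, 5, 2), pool (3, 4, 6) — not enough r2 and r3
  blocked: T_c wants (1, 5, 2), pool (3, 4, 6) — not enough r3


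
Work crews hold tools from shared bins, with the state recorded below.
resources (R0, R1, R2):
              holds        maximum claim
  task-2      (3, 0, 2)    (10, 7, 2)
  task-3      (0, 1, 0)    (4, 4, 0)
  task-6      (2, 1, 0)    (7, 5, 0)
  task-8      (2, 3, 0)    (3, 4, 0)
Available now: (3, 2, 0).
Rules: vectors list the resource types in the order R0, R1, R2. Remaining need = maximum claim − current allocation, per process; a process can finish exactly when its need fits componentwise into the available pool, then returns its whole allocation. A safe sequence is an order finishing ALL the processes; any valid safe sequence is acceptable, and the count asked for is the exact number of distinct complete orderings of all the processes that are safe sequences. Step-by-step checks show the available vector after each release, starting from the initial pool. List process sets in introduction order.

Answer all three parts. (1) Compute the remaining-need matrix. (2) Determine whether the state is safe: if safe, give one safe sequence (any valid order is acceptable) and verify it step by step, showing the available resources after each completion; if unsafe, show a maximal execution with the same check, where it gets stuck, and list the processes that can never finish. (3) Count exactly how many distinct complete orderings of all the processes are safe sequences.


(1) Need matrix, components ordered R0, R1, R2:
  task-2: (7, 7, 0)
  task-3: (4, 3, 0)
  task-6: (5, 4, 0)
  task-8: (1, 1, 0)
(2) SAFE, for example via the order task-8, task-3, task-6, task-2.
Key observation: at task-6 the run first touches a limit — (5, 4, 0) against (5, 6, 0), exact on a resource it actually requests.
Step-by-step check:
  pool = (3, 2, 0)
  task-8: need (1, 1, 0) fits (3, 2, 0); releases (2, 3, 0), pool now (5, 5, 0)
  task-3: need (4, 3, 0) fits (5, 5, 0); releases (0, 1, 0), pool now (5, 6, 0)
  task-6: need (5, 4, 0) fits (5, 6, 0); releases (2, 1, 0), pool now (7, 7, 0)
  task-2: need (7, 7, 0) fits (7, 7, 0); releases (3, 0, 2), pool now (10, 7, 2)
(3) Exactly 2 of the possible complete orderings are safe sequences.


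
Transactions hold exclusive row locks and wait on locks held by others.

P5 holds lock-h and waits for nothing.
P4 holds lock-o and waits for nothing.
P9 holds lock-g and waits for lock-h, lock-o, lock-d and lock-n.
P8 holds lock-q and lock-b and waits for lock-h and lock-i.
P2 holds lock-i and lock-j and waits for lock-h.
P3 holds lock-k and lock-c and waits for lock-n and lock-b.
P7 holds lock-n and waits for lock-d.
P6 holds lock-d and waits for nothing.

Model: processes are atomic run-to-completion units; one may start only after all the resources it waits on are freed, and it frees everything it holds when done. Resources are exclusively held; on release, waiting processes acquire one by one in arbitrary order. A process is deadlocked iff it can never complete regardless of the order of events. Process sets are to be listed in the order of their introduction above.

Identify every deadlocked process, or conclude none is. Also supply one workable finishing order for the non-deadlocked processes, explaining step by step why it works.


Nothing here is deadlocked.
Key observation: no waiting chain loops back on itself — every chain ends at a process that waits on nothing, so everyone eventually runs.
One completion order for the rest: P4, P6, P5, P2, P7, P8, P9, P3.
Step-by-step check:
  P4 waits on nothing -> runs at once and releases lock-o
  P6 waits on nothing -> runs at once and releases lock-d
  P5 waits on nothing -> runs at once and releases lock-h
  P2: everything it awaited (lock-h) is free; runs, freeing lock-i and lock-j
  P7: everything it awaited (lock-d) is free; runs, freeing lock-n
  P8: everything it awaited (lock-h and lock-i) is free; runs, freeing lock-q and lock-b
  P9: everything it awaited (lock-h, lock-o, lock-d and lock-n) is free; runs, freeing lock-g
  P3: everything it awaited (lock-n and lock-b) is free; runs, freeing lock-k and lock-c


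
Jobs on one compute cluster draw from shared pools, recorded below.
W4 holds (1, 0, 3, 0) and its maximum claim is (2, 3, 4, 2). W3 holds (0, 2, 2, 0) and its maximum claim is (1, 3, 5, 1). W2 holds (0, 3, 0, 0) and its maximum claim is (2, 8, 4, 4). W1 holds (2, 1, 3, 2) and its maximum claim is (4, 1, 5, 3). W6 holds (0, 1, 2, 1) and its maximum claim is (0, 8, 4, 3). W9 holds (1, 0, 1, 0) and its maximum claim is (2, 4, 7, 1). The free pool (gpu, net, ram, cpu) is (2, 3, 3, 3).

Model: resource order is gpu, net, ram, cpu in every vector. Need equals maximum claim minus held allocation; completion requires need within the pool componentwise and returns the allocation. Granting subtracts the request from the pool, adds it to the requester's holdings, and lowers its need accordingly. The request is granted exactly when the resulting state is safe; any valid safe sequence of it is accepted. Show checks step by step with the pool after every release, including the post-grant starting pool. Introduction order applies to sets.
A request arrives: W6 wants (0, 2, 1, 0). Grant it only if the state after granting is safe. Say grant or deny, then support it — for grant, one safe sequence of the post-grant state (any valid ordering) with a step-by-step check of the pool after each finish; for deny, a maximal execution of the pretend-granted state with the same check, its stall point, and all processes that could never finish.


DENY — the pretend-granted state is unsafe.
Key observation: the pool after W1, W3, W4, W9 is (6, 4, 11, 5); every surviving request exceeds it in net, so progress ends there.
After a pretend grant, a maximal execution: W1, W3, W4, W9 — then nothing else fits. Walking it through:
  pool = (2, 1, 2, 3)
  W1 needs (2, 0, 2, 1) <= (2, 1, 2, 3) -> finishes; pool += (2, 1, 3, 2) = (4, 2, 5, 5)
  W3 needs (1, 1, 3, 1) <= (4, 2, 5, 5) -> finishes; pool += (0, 2, 2, 0) = (4, 4, 7, 5)
  W4 needs (1, 3, 1, 2) <= (4, 4, 7, 5) -> finishes; pool += (1, 0, 3, 0) = (5, 4, 10, 5)
  W9 needs (1, 4, 6, 1) <= (5, 4, 10, 5) -> finishes; pool += (1, 0, 1, 0) = (6, 4, 11, 5)
  W2 cannot run: need (2, 5, 4, 4) vs free (6, 4, 11, 5) (insufficient net)
  W6 cannot run: need (0, 5, 1, 2) vs free (6, 4, 11, 5) (insufficient net)
Had the request been granted, W2 and W6 could never finish.


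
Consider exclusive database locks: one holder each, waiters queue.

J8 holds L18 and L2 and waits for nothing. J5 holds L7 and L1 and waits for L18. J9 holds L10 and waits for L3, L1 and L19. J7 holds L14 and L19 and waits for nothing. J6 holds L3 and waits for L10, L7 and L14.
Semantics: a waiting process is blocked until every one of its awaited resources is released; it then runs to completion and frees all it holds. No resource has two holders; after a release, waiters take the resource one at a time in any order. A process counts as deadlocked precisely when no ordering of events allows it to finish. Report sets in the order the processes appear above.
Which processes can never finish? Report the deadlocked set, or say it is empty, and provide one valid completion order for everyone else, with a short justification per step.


Deadlocked set: J9 and J6.
Key observation: J9 -> J6 -> J9 is a circular wait — nothing in it can go first; no other process is dragged down with it.
One completion order for the rest: J8, J7, J5.
Check, step by step:
  J8: no waits; runs immediately, freeing L18 and L2
  J7: no waits; runs immediately, freeing L14 and L19
  J5: everything it awaited (L18) is free; runs, freeing L7 and L1


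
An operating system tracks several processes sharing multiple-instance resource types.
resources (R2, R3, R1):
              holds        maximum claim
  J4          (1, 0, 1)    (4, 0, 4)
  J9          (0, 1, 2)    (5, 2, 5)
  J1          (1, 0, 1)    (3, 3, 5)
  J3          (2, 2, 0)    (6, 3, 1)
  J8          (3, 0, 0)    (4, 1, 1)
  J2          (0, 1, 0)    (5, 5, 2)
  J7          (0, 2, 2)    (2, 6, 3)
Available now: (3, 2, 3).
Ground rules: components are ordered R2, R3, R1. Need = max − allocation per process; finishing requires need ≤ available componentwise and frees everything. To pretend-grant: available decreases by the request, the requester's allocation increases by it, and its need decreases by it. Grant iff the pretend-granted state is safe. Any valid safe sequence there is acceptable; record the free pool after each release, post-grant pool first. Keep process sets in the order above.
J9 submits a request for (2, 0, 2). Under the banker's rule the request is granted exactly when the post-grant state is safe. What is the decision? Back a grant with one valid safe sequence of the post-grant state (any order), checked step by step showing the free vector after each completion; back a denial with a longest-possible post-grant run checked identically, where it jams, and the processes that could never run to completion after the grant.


GRANT — the state after the grant stays safe, e.g. via J8, J3, J7, J9, J1, J2, J4.
Key observation: the grant leaves (1, 2, 1) free — enough for J8, whose release restarts the cascade.
Verifying the post-grant state step by step:
  pool = (1, 2, 1)
  J8 needs (1, 1, 1) <= (1, 2, 1) -> finishes; pool += (3, 0, 0) = (4, 2, 1)
  J3 needs (4, 1, 1) <= (4, 2, 1) -> finishes; pool += (2, 2, 0) = (6, 4, 1)
  J7 needs (2, 4, 1) <= (6, 4, 1) -> finishes; pool += (0, 2, 2) = (6, 6, 3)
  J9 needs (3, 1, 1) <= (6, 6, 3) -> finishes; pool += (2, 1, 4) = (8, 7, 7)
  J1 needs (2, 3, 4) <= (8, 7, 7) -> finishes; pool += (1, 0, 1) = (9, 7, 8)
  J2 needs (5, 4, 2) <= (9, 7, 8) -> finishes; pool += (0, 1, 0) = (9, 8, 8)
  J4 needs (3, 0, 3) <= (9, 8, 8) -> finishes; pool += (1, 0, 1) = (10, 8, 9)


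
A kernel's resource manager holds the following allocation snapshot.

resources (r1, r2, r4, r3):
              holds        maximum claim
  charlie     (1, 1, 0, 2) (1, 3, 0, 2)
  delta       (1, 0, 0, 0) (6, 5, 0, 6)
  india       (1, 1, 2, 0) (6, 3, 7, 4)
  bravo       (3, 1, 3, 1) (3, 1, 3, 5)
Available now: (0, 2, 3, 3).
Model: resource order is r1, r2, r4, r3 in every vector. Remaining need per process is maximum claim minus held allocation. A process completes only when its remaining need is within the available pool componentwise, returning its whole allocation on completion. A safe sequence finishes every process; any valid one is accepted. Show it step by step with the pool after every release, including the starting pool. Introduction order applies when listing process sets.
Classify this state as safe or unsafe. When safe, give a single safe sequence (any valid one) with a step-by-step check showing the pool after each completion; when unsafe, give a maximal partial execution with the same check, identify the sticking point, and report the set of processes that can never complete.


UNSAFE.
Key observation: no order helps: past charlie, bravo, the free pool tops out at (4, 4, 6, 6), below what each blocked process needs in r1.
The run charlie, bravo cannot be extended any further. Step-by-step check:
  pool = (0, 2, 3, 3)
  charlie needs (0, 2, 0, 0) <= (0, 2, 3, 3) -> finishes; pool += (1, 1, 0, 2) = (1, 3, 3, 5)
  bravo needs (0, 0, 0, 4) <= (1, 3, 3, 5) -> finishes; pool += (3, 1, 3, 1) = (4, 4, 6, 6)
  blocked: delta wants (5, 5, 0, 6), pool (4, 4, 6, 6) — not enough r1 and r2
  blocked: india wants (5, 2, 5, 4), pool (4, 4, 6, 6) — not enough r1
Never able to finish: delta and india.


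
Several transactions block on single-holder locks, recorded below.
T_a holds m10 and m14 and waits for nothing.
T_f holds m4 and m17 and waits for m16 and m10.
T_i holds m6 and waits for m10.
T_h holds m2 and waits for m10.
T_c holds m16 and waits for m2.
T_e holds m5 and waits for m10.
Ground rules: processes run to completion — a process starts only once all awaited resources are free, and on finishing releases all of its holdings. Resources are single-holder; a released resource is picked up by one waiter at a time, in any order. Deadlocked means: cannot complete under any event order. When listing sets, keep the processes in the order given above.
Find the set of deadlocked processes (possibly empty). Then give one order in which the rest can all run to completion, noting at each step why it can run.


No process is deadlocked.
Key observation: every chain of waits terminates; starting from the processes that wait on nothing, all the rest unlock in turn.
One completion order for the rest: T_a, T_e, T_h, T_i, T_c, T_f.
Check, step by step:
  run T_a (it waits on nothing); releases m10 and m14
  T_e waits on m10 — all released -> runs and releases m5
  T_h waits on m10 — all released -> runs and releases m2
  T_i waits on m10 — all released -> runs and releases m6
  T_c waits on m2 — all released -> runs and releases m16
  T_f waits on m16 and m10 — all released -> runs and releases m4 and m17


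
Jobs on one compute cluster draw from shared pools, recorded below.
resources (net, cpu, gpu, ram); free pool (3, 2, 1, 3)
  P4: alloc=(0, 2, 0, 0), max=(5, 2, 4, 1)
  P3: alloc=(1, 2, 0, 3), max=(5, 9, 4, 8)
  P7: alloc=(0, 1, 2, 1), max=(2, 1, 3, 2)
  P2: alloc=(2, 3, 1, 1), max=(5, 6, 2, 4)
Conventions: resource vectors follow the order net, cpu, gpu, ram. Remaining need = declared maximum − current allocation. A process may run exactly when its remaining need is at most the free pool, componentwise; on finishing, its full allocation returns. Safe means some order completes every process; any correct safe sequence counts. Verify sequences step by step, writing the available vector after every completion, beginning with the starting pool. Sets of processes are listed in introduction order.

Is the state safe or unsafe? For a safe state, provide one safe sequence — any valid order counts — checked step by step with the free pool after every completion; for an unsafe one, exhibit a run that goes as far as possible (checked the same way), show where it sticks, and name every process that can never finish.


The state is SAFE; one workable sequence: P7, P2, P4, P3.
Key observation: the order's first zero-slack moment is P7 ((2, 0, 1, 1) needed, (3, 2, 1, 3) free — a requested resource with nothing to spare).
Walking it through:
  pool = (3, 2, 1, 3)
  P7 needs (2, 0, 1, 1) <= (3, 2, 1, 3) -> finishes; pool += (0, 1, 2, 1) = (3, 3, 3, 4)
  P2 needs (3, 3, 1, 3) <= (3, 3, 3, 4) -> finishes; pool += (2, 3, 1, 1) = (5, 6, 4, 5)
  P4 needs (5, 0, 4, 1) <= (5, 6, 4, 5) -> finishes; pool += (0, 2, 0, 0) = (5, 8, 4, 5)
  P3 needs (4, 7, 4, 5) <= (5, 8, 4, 5) -> finishes; pool += (1, 2, 0, 3) = (6, 10, 4, 8)


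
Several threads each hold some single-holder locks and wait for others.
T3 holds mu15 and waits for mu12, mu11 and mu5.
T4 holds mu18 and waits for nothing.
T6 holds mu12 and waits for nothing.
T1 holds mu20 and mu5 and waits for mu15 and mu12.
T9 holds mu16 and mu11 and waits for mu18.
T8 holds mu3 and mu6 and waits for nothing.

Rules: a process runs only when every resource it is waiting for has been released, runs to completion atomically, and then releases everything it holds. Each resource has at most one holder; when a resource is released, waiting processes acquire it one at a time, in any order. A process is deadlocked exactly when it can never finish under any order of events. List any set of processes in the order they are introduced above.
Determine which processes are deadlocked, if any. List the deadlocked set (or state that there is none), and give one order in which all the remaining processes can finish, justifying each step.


Deadlocked: T3 and T1.
Key observation: nobody on the ring T3 -> T1 -> T3 can start until another member finishes, which never happens; no other process is dragged down with it.
One completion order for the rest: T6, T8, T4, T9.
Step-by-step check:
  T6 waits on nothing -> runs at once and releases mu12
  T8 waits on nothing -> runs at once and releases mu3 and mu6
  T4 waits on nothing -> runs at once and releases mu18
  T9 waits on mu18 — all released -> runs and releases mu16 and mu11


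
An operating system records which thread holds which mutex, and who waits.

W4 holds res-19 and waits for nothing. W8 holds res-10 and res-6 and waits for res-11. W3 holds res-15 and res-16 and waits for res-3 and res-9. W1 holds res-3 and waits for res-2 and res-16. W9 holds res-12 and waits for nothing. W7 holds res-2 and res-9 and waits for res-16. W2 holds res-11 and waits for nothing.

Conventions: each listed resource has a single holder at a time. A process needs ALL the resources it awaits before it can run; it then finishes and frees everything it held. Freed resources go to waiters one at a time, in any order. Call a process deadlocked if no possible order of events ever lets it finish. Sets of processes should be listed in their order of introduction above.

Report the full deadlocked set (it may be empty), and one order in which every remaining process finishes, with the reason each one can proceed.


Deadlocked set: W3, W1 and W7.
Key observation: along W3 -> W1 -> W3, each member waits on what the next one holds — a deadlock; W7 is caught in further circular waits.
A valid finishing order for the others: W4, W2, W9, W8.
Walking it through:
  W4: no waits; runs immediately, freeing res-19
  W2: no waits; runs immediately, freeing res-11
  W9: no waits; runs immediately, freeing res-12
  W8 waits on res-11 — all released -> runs and releases res-10 and res-6


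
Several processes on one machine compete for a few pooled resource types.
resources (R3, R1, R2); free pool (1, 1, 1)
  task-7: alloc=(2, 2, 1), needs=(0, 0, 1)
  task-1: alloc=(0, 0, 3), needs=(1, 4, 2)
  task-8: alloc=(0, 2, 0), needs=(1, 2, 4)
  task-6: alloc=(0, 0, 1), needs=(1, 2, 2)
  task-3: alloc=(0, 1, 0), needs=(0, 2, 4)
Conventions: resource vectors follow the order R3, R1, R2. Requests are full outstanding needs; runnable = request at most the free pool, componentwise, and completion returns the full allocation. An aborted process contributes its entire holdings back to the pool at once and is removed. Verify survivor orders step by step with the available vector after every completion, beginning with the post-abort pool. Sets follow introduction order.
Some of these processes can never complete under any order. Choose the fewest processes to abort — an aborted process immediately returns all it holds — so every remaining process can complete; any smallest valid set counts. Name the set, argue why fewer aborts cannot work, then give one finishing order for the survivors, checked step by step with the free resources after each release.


Abort task-3.
Key observation: task-1 was stuck for good until task-3 gave back (0, 1, 0); in the order shown it finishes at step 2.
No smaller set exists: with zero aborts the deadlock remains.
The survivors complete as task-7, task-1, task-8, task-6. Step-by-step check (starting from the post-abort pool):
  pool = (1, 2, 1)
  task-7: need (0, 0, 1) fits (1, 2, 1); releases (2, 2, 1), pool now (3, 4, 2)
  task-1: need (1, 4, 2) fits (3, 4, 2); releases (0, 0, 3), pool now (3, 4, 5)
  task-8: need (1, 2, 4) fits (3, 4, 5); releases (0, 2, 0), pool now (3, 6, 5)
  task-6: need (1, 2, 2) fits (3, 6, 5); releases (0, 0, 1), pool now (3, 6, 6)


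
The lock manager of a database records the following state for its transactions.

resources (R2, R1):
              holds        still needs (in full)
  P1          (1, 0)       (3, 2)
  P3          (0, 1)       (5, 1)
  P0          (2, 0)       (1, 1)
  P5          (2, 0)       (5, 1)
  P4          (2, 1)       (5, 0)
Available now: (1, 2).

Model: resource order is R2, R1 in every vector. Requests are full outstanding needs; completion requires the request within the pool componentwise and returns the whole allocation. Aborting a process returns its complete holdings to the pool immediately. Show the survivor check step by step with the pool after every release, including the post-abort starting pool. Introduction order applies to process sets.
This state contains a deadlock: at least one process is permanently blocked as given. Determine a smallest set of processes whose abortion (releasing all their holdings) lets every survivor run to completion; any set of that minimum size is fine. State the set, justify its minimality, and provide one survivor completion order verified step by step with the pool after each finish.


The answer: abort P5.
Key observation: P4 could never have finished before the abort; with (2, 0) returned by P5, it fits at step 2.
Minimality: the empty abort set fails — the state is deadlocked as it stands.
One survivor order: P0, P4, P1, P3. Check, step by step (post-abort pool first):
  pool = (3, 2)
  run P0 (needs (1, 1), free (3, 2)); after release of (2, 0) the pool is (5, 2)
  run P4 (needs (5, 0), free (5, 2)); after release of (2, 1) the pool is (7, 3)
  run P1 (needs (3, 2), free (7, 3)); after release of (1, 0) the pool is (8, 3)
  run P3 (needs (5, 1), free (8, 3)); after release of (0, 1) the pool is (8, 4)


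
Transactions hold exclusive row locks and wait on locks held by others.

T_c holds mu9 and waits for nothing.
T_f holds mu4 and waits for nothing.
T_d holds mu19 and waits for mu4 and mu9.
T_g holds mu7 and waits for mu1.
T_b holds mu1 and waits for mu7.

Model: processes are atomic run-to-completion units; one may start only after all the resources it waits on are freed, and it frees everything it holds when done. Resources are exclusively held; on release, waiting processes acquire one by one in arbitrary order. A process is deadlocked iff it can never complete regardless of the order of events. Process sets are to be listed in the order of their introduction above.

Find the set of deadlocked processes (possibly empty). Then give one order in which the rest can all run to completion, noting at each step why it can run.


Deadlocked: T_g and T_b.
Key observation: nobody on the ring T_g -> T_b -> T_g can start until another member finishes, which never happens; no other process is dragged down with it.
A valid finishing order for the others: T_f, T_c, T_d.
Walking it through:
  run T_f (it waits on nothing); releases mu4
  run T_c (it waits on nothing); releases mu9
  T_d: everything it awaited (mu4 and mu9) is free; runs, freeing mu19


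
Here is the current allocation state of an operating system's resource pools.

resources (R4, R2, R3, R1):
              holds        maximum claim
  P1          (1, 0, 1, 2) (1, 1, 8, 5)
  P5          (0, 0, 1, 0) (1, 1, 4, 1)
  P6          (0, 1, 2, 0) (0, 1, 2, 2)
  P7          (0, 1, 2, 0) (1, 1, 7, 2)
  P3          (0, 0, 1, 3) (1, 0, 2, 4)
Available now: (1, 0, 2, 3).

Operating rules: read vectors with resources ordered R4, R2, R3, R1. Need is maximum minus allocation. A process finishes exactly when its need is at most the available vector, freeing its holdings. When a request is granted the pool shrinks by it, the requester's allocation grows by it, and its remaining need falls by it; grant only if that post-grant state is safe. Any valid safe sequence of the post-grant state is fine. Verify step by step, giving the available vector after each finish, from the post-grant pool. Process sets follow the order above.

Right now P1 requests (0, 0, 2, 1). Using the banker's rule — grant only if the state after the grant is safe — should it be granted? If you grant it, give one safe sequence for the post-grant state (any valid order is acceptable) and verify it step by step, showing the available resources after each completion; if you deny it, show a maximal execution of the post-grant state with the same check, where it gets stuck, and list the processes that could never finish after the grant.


DENY — the pretend-granted state is unsafe.
Key observation: once P6, P3, P5 finish, the pool peaks at (1, 1, 4, 5) — and every remaining process still needs more R3 than that.
After a pretend grant, a maximal execution: P6, P3, P5 — then nothing else fits. Check, step by step:
  pool = (1, 0, 0, 2)
  P6: need (0, 0, 0, 2) fits (1, 0, 0, 2); releases (0, 1, 2, 0), pool now (1, 1, 2, 2)
  P3: need (1, 0, 1, 1) fits (1, 1, 2, 2); releases (0, 0, 1, 3), pool now (1, 1, 3, 5)
  P5: need (1, 1, 3, 1) fits (1, 1, 3, 5); releases (0, 0, 1, 0), pool now (1, 1, 4, 5)
  P1 still needs (0, 1, 5, 2) but only (1, 1, 4, 5) is free — short on R3
  P7 still needs (1, 0, 5, 2) but only (1, 1, 4, 5) is free — short on R3
Had the request been granted, P1 and P7 could never finish.


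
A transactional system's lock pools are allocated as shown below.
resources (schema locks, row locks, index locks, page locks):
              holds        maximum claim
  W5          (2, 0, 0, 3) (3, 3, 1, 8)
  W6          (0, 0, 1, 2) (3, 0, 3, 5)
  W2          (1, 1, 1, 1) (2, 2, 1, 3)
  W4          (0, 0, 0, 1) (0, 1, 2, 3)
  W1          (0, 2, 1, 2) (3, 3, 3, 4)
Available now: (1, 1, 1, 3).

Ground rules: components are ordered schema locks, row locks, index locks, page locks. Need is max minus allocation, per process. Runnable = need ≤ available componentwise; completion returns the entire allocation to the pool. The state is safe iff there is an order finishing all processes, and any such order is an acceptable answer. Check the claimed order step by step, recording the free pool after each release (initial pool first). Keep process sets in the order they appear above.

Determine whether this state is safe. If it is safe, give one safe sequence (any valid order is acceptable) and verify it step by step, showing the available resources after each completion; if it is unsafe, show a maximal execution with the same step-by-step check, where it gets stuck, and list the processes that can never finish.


The state is UNSAFE.
Key observation: after W2, W4 the pool peaks at (2, 2, 2, 5), and each blocked process is short somewhere: W5 on row locks; W6 on schema locks; W1 on schema locks.
Going as far as possible: W2, W4; after that, nothing fits. Step-by-step check:
  pool = (1, 1, 1, 3)
  W2: need (1, 1, 0, 2) fits (1, 1, 1, 3); releases (1, 1, 1, 1), pool now (2, 2, 2, 4)
  W4: need (0, 1, 2, 2) fits (2, 2, 2, 4); releases (0, 0, 0, 1), pool now (2, 2, 2, 5)
  W5 cannot run: need (1, 3, 1, 5) vs free (2, 2, 2, 5) (insufficient row locks)
  W6 cannot run: need (3, 0, 2, 3) vs free (2, 2, 2, 5) (insufficient schema locks)
  W1 cannot run: need (3, 1, 2, 2) vs free (2, 2, 2, 5) (insufficient schema locks)
Never able to finish: W5, W6 and W1.


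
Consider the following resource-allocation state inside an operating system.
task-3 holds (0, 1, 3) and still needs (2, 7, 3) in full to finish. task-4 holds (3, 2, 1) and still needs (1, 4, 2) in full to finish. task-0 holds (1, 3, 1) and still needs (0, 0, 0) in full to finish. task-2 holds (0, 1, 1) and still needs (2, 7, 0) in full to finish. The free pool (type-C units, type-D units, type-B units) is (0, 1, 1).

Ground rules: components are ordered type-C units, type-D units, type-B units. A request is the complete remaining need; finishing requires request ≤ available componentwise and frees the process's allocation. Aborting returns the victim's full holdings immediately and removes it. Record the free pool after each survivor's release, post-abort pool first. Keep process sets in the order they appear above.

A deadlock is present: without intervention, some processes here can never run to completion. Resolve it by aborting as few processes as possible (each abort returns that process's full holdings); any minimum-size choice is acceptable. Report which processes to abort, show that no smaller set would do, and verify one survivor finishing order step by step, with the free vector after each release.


Abort task-2.
Key observation: before aborting task-2, task-3 was permanently blocked — no order could ever run it; afterwards it completes at step 3.
No smaller set exists: with zero aborts the deadlock remains.
The survivors complete as task-0, task-4, task-3. Step-by-step check (starting from the post-abort pool):
  pool = (0, 2, 2)
  run task-0 (needs (0, 0, 0), free (0, 2, 2)); after release of (1, 3, 1) the pool is (1, 5, 3)
  run task-4 (needs (1, 4, 2), free (1, 5, 3)); after release of (3, 2, 1) the pool is (4, 7, 4)
  run task-3 (needs (2, 7, 3), free (4, 7, 4)); after release of (0, 1, 3) the pool is (4, 8, 7)


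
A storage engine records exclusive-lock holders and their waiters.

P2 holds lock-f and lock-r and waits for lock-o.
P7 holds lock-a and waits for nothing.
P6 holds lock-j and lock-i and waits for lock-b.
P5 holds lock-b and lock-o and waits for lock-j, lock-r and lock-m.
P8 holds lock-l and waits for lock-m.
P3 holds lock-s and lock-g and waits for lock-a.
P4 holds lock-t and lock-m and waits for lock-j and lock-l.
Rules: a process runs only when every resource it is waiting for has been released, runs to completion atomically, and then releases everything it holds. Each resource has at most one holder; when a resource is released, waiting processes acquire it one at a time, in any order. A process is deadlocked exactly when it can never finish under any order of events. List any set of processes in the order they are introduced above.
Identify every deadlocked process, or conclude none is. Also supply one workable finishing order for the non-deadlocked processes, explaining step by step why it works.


Deadlocked: P2, P6, P5, P8 and P4.
Key observation: along P2 -> P5 -> P2, each member waits on what the next one holds — a deadlock; P6, P8 and P4 are caught in further circular waits.
The rest can finish in the order P7, P3.
Check, step by step:
  run P7 (it waits on nothing); releases lock-a
  run P3 (all its waits — lock-a — are resolved); releases lock-s and lock-g


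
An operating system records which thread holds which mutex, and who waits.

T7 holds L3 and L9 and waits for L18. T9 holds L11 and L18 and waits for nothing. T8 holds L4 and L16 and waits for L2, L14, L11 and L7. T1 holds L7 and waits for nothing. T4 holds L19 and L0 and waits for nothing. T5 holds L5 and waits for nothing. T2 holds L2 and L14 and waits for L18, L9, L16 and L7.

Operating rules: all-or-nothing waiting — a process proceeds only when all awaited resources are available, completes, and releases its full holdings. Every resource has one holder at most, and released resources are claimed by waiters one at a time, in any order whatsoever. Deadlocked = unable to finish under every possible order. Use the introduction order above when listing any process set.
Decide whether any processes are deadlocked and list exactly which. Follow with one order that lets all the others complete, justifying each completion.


Deadlocked: T8 and T2.
Key observation: the waits loop around T8 -> T2 -> T8 with no way out; no other process is dragged down with it.
The rest can finish in the order T9, T5, T1, T7, T4.
Check, step by step:
  run T9 (it waits on nothing); releases L11 and L18
  run T5 (it waits on nothing); releases L5
  run T1 (it waits on nothing); releases L7
  T7: everything it awaited (L18) is free; runs, freeing L3 and L9
  run T4 (it waits on nothing); releases L19 and L0


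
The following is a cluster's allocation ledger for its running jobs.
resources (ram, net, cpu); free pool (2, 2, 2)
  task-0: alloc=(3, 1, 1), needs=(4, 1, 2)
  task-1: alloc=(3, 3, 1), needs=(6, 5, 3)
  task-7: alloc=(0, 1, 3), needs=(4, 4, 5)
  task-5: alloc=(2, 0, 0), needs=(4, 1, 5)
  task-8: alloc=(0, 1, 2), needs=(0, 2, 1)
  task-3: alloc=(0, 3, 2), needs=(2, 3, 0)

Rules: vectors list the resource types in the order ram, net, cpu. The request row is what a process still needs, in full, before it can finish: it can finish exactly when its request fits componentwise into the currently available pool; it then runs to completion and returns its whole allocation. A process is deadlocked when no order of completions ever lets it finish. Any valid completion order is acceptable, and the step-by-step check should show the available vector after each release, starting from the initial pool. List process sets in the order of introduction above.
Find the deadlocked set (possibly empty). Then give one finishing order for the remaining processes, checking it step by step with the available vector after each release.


Deadlocked: task-0, task-1, task-7 and task-5.
Key observation: even finishing task-8, task-3 leaves just (2, 6, 6) free — too little ram for any of the remaining processes.
A valid finishing order for the others: task-8, task-3. Step-by-step check:
  pool = (2, 2, 2)
  run task-8 (needs (0, 2, 1), free (2, 2, 2)); after release of (0, 1, 2) the pool is (2, 3, 4)
  run task-3 (needs (2, 3, 0), free (2, 3, 4)); after release of (0, 3, 2) the pool is (2, 6, 6)
The blocked processes can never fit:
  task-0 cannot run: need (4, 1, 2) vs free (2, 6, 6) (insufficient ram)
  task-1 cannot run: need (6, 5, 3) vs free (2, 6, 6) (insufficient ram)
  task-7 cannot run: need (4, 4, 5) vs free (2, 6, 6) (insufficient ram)
  task-5 cannot run: need (4, 1, 5) vs free (2, 6, 6) (insufficient ram)


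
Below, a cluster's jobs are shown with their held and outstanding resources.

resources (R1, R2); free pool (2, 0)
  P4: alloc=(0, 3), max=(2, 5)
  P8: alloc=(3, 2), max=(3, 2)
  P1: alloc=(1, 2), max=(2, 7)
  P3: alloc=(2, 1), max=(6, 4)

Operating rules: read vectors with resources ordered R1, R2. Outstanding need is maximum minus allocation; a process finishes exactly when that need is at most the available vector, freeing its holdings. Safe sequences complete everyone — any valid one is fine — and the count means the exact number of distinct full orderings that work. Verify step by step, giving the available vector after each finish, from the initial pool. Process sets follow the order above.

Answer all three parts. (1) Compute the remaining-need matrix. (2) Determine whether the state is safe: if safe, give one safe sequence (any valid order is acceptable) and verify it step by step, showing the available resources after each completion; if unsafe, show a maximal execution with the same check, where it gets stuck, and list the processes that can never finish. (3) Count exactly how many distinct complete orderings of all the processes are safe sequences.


(1) Outstanding need per process (order R1, R2):
  P4: (2, 2)
  P8: (0, 0)
  P1: (1, 5)
  P3: (4, 3)
(2) The state is SAFE; one workable sequence: P8, P4, P1, P3.
Key observation: P4 marks the first exact bind of the order: its need (2, 2) fits the free (5, 2) with zero slack on a requested resource.
Verifying each step:
  pool = (2, 0)
  P8: need (0, 0) fits (2, 0); releases (3, 2), pool now (5, 2)
  P4: need (2, 2) fits (5, 2); releases (0, 3), pool now (5, 5)
  P1: need (1, 5) fits (5, 5); releases (1, 2), pool now (6, 7)
  P3: need (4, 3) fits (6, 7); releases (2, 1), pool now (8, 8)
(3) Precisely 2 of the possible complete orderings are safe sequences.
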